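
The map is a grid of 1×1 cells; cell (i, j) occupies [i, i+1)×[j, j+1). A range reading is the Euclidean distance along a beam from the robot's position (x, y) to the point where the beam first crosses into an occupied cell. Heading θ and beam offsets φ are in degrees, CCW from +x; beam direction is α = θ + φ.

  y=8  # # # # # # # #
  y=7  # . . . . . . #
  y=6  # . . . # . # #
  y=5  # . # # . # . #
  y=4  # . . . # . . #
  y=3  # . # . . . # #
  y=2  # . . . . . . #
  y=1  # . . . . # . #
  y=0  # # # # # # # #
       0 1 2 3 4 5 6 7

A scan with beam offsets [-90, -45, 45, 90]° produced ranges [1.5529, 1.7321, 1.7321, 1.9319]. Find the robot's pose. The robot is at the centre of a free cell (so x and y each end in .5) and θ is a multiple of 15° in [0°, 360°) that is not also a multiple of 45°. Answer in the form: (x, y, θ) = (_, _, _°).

(x, y, θ) = (2.5, 7.5, 255°)

Candidates: 33 free-cell centres × 16 headings = 528 poses. Raycast each; keep the one whose scan matches to 4 dp.
  (6.5, 4.5, 330°): beam 1 = 0.5774 ≠ 1.5529 ✗
  (6.5, 5.5, 60°): beam 1 = 0.5774 ≠ 1.5529 ✗
  (3.5, 6.5, 330°): beam 1 = 0.5774 ≠ 1.5529 ✗
  (5.5, 4.5, 285°): beam 1 = 0.5176 ≠ 1.5529 ✗
  …
  (2.5, 7.5, 255°): r_1=1.5529, r_2=1.7321, r_3=1.7321, r_4=1.9319 — all match ✓
Unique over the lattice → pose = (2.5, 7.5, 255°).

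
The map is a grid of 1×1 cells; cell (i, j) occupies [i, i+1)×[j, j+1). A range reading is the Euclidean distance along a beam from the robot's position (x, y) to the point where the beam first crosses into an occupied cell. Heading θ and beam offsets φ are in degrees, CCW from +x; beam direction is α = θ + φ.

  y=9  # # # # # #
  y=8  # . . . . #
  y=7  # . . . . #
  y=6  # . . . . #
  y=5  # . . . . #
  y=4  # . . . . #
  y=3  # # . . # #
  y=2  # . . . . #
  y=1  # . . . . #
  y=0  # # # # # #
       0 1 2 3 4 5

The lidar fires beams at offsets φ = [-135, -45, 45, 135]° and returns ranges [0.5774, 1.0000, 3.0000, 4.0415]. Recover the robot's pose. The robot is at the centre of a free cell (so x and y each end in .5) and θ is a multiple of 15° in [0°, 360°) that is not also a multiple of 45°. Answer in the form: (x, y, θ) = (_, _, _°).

(x, y, θ) = (1.5, 5.5, 285°)

Candidates: 30 free-cell centres × 16 headings = 480 poses. Raycast each; keep the one whose scan matches to 4 dp.
  (3.5, 1.5, 195°): beam 1 = 1.7321 ≠ 0.5774 ✗
  (1.5, 4.5, 240°): beam 1 = 1.9319 ≠ 0.5774 ✗
  (3.5, 7.5, 150°): beam 1 = 1.5529 ≠ 0.5774 ✗
  …
  (1.5, 5.5, 285°): r_1=0.5774, r_2=1.0000, r_3=3.0000, r_4=4.0415 — all match ✓
Only this pose fits every beam.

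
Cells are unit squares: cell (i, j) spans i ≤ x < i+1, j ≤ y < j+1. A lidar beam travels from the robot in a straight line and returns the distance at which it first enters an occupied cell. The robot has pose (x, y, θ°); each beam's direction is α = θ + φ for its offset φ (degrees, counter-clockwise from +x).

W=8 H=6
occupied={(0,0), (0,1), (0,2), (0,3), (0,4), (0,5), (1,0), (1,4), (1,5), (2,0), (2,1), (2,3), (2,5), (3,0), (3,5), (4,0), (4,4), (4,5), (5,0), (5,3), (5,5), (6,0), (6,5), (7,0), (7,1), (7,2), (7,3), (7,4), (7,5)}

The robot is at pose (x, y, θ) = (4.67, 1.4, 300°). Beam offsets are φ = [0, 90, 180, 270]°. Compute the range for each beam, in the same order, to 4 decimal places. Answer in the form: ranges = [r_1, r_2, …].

beam 1: φ=0°, α=300°
  direction (0.5000, -0.8660); cell (4,1); t to first gridline: x 0.6600, y 0.4619 (then +2.0000 / +1.1547)
    (4,0) via y @ 0.4619  # hit
  → r_1 = 0.4619
beam 2: φ=90°, α=30°
  direction (0.8660, 0.5000); cell (4,1); t to first gridline: x 0.3811, y 1.2000 (then +1.1547 / +2.0000)
    (5,1) via x @ 0.3811
    (5,2) via y @ 1.2000
    (6,2) via x @ 1.5358
    (7,2) via x @ 2.6905  # hit
  → r_2 = 2.6905
beam 3: φ=180°, α=120°
  direction (-0.5000, 0.8660); cell (4,1); t to first gridline: x 1.3400, y 0.6928 (then +2.0000 / +1.1547)
    (4,2) via y @ 0.6928
    (3,2) via x @ 1.3400
    (3,3) via y @ 1.8475
    (3,4) via y @ 3.0022
    (2,4) via x @ 3.3400
    (2,5) via y @ 4.1569  # hit
  → r_3 = 4.1569
beam 4: φ=270°, α=210°
  direction (-0.8660, -0.5000); cell (4,1); t to first gridline: x 0.7736, y 0.8000 (then +1.1547 / +2.0000)
    (3,1) via x @ 0.7736
    (3,0) via y @ 0.8000  # hit
  → r_4 = 0.8000

ranges = [0.4619, 2.6905, 4.1569, 0.8000]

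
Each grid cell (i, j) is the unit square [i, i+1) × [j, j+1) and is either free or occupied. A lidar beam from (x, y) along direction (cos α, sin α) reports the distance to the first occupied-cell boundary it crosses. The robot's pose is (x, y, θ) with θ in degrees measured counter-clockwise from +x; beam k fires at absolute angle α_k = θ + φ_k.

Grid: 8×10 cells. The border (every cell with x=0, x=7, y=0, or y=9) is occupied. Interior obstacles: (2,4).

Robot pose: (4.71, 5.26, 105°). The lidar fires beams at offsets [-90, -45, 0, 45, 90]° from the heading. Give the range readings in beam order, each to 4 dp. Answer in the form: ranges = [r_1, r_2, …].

beam 1: φ=-90°, α=15°
  cosα=0.9659 sinα=0.2588 | (4,5) | tMaxX 0.3002 tMaxY 2.8591 | tΔX 1.0353 tΔY 3.8637
    t=0.3002 [x] (5,5)
    t=1.3355 [x] (6,5)
    t=2.3708 [x] (7,5) — stop
  → r_1 = 2.3708
beam 2: φ=-45°, α=60°
  cosα=0.5000 sinα=0.8660 | (4,5) | tMaxX 0.5800 tMaxY 0.8545 | tΔX 2.0000 tΔY 1.1547
    t=0.5800 [x] (5,5)
    t=0.8545 [y] (5,6)
    t=2.0092 [y] (5,7)
    t=2.5800 [x] (6,7)
    t=3.1639 [y] (6,8)
    t=4.3186 [y] (6,9) — stop
  → r_2 = 4.3186
beam 3: φ=0°, α=105°
  cosα=-0.2588 sinα=0.9659 | (4,5) | tMaxX 2.7432 tMaxY 0.7661 | tΔX 3.8637 tΔY 1.0353
    t=0.7661 [y] (4,6)
    t=1.8014 [y] (4,7)
    t=2.7432 [x] (3,7)
    t=2.8367 [y] (3,8)
    t=3.8719 [y] (3,9) — stop
  → r_3 = 3.8719
beam 4: φ=45°, α=150°
  cosα=-0.8660 sinα=0.5000 | (4,5) | tMaxX 0.8198 tMaxY 1.4800 | tΔX 1.1547 tΔY 2.0000
    t=0.8198 [x] (3,5)
    t=1.4800 [y] (3,6)
    t=1.9745 [x] (2,6)
    t=3.1292 [x] (1,6)
    t=3.4800 [y] (1,7)
    t=4.2839 [x] (0,7) — stop
  → r_4 = 4.2839
beam 5: φ=90°, α=195°
  cosα=-0.9659 sinα=-0.2588 | (4,5) | tMaxX 0.7350 tMaxY 1.0046 | tΔX 1.0353 tΔY 3.8637
    t=0.7350 [x] (3,5)
    t=1.0046 [y] (3,4)
    t=1.7703 [x] (2,4) — stop
  → r_5 = 1.7703

ranges = [2.3708, 4.3186, 3.8719, 4.2839, 1.7703]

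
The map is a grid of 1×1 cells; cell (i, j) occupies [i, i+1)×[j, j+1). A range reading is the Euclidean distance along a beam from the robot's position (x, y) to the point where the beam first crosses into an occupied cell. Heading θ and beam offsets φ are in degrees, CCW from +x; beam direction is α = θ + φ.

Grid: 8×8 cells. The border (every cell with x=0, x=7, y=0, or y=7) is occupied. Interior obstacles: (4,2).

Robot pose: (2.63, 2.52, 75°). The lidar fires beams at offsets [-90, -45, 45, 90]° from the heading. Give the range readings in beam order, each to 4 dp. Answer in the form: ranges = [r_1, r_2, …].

ranges = [1.4183, 5.0460, 3.2600, 1.6875]

beam 1: φ=-90°, α=345°
  cosα=0.9659 sinα=-0.2588 | (2,2) | tMaxX 0.3831 tMaxY 2.0091 | tΔX 1.0353 tΔY 3.8637
    t=0.3831 [x] (3,2)
    t=1.4183 [x] (4,2) — stop
  → r_1 = 1.4183
beam 2: φ=-45°, α=30°
  cosα=0.8660 sinα=0.5000 | (2,2) | tMaxX 0.4272 tMaxY 0.9600 | tΔX 1.1547 tΔY 2.0000
    t=0.4272 [x] (3,2)
    t=0.9600 [y] (3,3)
    t=1.5819 [x] (4,3)
    t=2.7366 [x] (5,3)
    t=2.9600 [y] (5,4)
    t=3.8913 [x] (6,4)
    t=4.9600 [y] (6,5)
    t=5.0460 [x] (7,5) — stop
  → r_2 = 5.0460
beam 3: φ=45°, α=120°
  cosα=-0.5000 sinα=0.8660 | (2,2) | tMaxX 1.2600 tMaxY 0.5543 | tΔX 2.0000 tΔY 1.1547
    t=0.5543 [y] (2,3)
    t=1.2600 [x] (1,3)
    t=1.7090 [y] (1,4)
    t=2.8637 [y] (1,5)
    t=3.2600 [x] (0,5) — stop
  → r_3 = 3.2600
beam 4: φ=90°, α=165°
  cosα=-0.9659 sinα=0.2588 | (2,2) | tMaxX 0.6522 tMaxY 1.8546 | tΔX 1.0353 tΔY 3.8637
    t=0.6522 [x] (1,2)
    t=1.6875 [x] (0,2) — stop
  → r_4 = 1.6875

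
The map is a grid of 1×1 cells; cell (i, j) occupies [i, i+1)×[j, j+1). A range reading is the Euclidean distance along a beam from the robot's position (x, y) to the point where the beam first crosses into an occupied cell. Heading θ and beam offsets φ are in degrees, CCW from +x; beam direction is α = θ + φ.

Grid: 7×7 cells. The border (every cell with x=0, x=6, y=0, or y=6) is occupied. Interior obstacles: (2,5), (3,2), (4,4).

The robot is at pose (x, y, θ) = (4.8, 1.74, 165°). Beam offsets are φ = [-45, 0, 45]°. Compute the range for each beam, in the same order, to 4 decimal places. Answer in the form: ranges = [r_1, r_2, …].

beam 1: φ=-45°, α=120°
  dir = (cos 120°, sin 120°) = (-0.5000, 0.8660); from cell (4,1)
  next x-line at t=1.6000, next y-line at t=0.3002; Δt_x=2.0000, Δt_y=1.1547
    y: enter (4,2) at t=0.3002
    y: enter (4,3) at t=1.4549
    x: enter (3,3) at t=1.6000
    y: enter (3,4) at t=2.6096
    x: enter (2,4) at t=3.6000
    y: enter (2,5) at t=3.7643 ← occupied
  → r_1 = 3.7643
beam 2: φ=0°, α=165°
  dir = (cos 165°, sin 165°) = (-0.9659, 0.2588); from cell (4,1)
  next x-line at t=0.8282, next y-line at t=1.0046; Δt_x=1.0353, Δt_y=3.8637
    x: enter (3,1) at t=0.8282
    y: enter (3,2) at t=1.0046 ← occupied
  → r_2 = 1.0046
beam 3: φ=45°, α=210°
  dir = (cos 210°, sin 210°) = (-0.8660, -0.5000); from cell (4,1)
  next x-line at t=0.9238, next y-line at t=1.4800; Δt_x=1.1547, Δt_y=2.0000
    x: enter (3,1) at t=0.9238
    y: enter (3,0) at t=1.4800 ← occupied
  → r_3 = 1.4800

ranges = [3.7643, 1.0046, 1.4800]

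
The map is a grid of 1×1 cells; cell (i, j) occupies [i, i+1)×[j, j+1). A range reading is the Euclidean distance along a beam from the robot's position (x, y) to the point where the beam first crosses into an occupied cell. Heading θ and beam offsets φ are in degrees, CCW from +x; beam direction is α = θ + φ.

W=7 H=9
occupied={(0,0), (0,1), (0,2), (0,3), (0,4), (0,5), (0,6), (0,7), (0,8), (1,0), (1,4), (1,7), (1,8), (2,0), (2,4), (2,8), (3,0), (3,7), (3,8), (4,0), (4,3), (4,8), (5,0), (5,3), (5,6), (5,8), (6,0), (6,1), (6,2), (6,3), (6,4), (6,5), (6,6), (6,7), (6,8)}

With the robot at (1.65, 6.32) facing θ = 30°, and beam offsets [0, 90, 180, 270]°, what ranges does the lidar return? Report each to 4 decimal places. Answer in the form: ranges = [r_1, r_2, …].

ranges = [1.5588, 0.7852, 0.7506, 1.5242]

beam 1: φ=0°, α=30°
  cosα=0.8660 sinα=0.5000 | (1,6) | tMaxX 0.4041 tMaxY 1.3600 | tΔX 1.1547 tΔY 2.0000
    t=0.4041 [x] (2,6)
    t=1.3600 [y] (2,7)
    t=1.5588 [x] (3,7) — stop
  → r_1 = 1.5588
beam 2: φ=90°, α=120°
  cosα=-0.5000 sinα=0.8660 | (1,6) | tMaxX 1.3000 tMaxY 0.7852 | tΔX 2.0000 tΔY 1.1547
    t=0.7852 [y] (1,7) — stop
  → r_2 = 0.7852
beam 3: φ=180°, α=210°
  cosα=-0.8660 sinα=-0.5000 | (1,6) | tMaxX 0.7506 tMaxY 0.6400 | tΔX 1.1547 tΔY 2.0000
    t=0.6400 [y] (1,5)
    t=0.7506 [x] (0,5) — stop
  → r_3 = 0.7506
beam 4: φ=270°, α=300°
  cosα=0.5000 sinα=-0.8660 | (1,6) | tMaxX 0.7000 tMaxY 0.3695 | tΔX 2.0000 tΔY 1.1547
    t=0.3695 [y] (1,5)
    t=0.7000 [x] (2,5)
    t=1.5242 [y] (2,4) — stop
  → r_4 = 1.5242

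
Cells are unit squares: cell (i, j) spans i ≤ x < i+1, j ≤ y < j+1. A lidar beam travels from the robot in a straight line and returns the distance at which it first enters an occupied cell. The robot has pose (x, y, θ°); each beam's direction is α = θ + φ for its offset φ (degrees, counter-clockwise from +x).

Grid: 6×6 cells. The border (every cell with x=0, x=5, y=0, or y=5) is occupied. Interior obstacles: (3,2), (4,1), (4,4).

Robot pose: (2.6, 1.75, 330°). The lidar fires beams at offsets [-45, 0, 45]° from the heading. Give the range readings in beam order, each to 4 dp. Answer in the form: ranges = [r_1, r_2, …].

ranges = [0.7765, 1.5000, 0.9659]

beam 1: φ=-45°, α=285°
  direction (0.2588, -0.9659); cell (2,1); t to first gridline: x 1.5455, y 0.7765 (then +3.8637 / +1.0353)
    (2,0) via y @ 0.7765  # hit
  → r_1 = 0.7765
beam 2: φ=0°, α=330°
  direction (0.8660, -0.5000); cell (2,1); t to first gridline: x 0.4619, y 1.5000 (then +1.1547 / +2.0000)
    (3,1) via x @ 0.4619
    (3,0) via y @ 1.5000  # hit
  → r_2 = 1.5000
beam 3: φ=45°, α=15°
  direction (0.9659, 0.2588); cell (2,1); t to first gridline: x 0.4141, y 0.9659 (then +1.0353 / +3.8637)
    (3,1) via x @ 0.4141
    (3,2) via y @ 0.9659  # hit
  → r_3 = 0.9659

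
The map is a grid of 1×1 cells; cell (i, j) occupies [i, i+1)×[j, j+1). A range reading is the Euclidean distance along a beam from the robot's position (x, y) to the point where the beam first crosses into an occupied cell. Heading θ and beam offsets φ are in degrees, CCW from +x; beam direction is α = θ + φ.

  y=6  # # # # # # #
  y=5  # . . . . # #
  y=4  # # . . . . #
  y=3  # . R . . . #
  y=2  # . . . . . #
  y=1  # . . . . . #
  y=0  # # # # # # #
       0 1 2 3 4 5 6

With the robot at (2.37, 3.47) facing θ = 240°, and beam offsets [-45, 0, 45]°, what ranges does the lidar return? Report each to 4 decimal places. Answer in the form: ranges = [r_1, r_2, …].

beam 1: φ=-45°, α=195°
  dir = (cos 195°, sin 195°) = (-0.9659, -0.2588); from cell (2,3)
  next x-line at t=0.3831, next y-line at t=1.8159; Δt_x=1.0353, Δt_y=3.8637
    x: enter (1,3) at t=0.3831
    x: enter (0,3) at t=1.4183 ← occupied
  → r_1 = 1.4183
beam 2: φ=0°, α=240°
  dir = (cos 240°, sin 240°) = (-0.5000, -0.8660); from cell (2,3)
  next x-line at t=0.7400, next y-line at t=0.5427; Δt_x=2.0000, Δt_y=1.1547
    y: enter (2,2) at t=0.5427
    x: enter (1,2) at t=0.7400
    y: enter (1,1) at t=1.6974
    x: enter (0,1) at t=2.7400 ← occupied
  → r_2 = 2.7400
beam 3: φ=45°, α=285°
  dir = (cos 285°, sin 285°) = (0.2588, -0.9659); from cell (2,3)
  next x-line at t=2.4341, next y-line at t=0.4866; Δt_x=3.8637, Δt_y=1.0353
    y: enter (2,2) at t=0.4866
    y: enter (2,1) at t=1.5219
    x: enter (3,1) at t=2.4341
    y: enter (3,0) at t=2.5571 ← occupied
  → r_3 = 2.5571

ranges = [1.4183, 2.7400, 2.5571]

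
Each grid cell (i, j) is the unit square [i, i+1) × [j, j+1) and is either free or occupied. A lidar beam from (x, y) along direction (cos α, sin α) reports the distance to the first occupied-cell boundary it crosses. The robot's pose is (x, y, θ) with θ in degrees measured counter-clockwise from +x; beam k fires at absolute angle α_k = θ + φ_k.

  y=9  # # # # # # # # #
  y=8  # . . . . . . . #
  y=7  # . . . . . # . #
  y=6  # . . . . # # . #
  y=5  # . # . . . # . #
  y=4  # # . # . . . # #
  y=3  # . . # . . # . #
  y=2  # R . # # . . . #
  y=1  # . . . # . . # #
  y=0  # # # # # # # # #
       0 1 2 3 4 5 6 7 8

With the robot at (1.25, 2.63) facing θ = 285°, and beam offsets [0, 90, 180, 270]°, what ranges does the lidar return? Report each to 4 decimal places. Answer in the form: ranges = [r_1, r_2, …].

beam 1: φ=0°, α=285°
  cosα=0.2588 sinα=-0.9659 | (1,2) | tMaxX 2.8978 tMaxY 0.6522 | tΔX 3.8637 tΔY 1.0353
    t=0.6522 [y] (1,1)
    t=1.6875 [y] (1,0) — stop
  → r_1 = 1.6875
beam 2: φ=90°, α=15°
  cosα=0.9659 sinα=0.2588 | (1,2) | tMaxX 0.7765 tMaxY 1.4296 | tΔX 1.0353 tΔY 3.8637
    t=0.7765 [x] (2,2)
    t=1.4296 [y] (2,3)
    t=1.8117 [x] (3,3) — stop
  → r_2 = 1.8117
beam 3: φ=180°, α=105°
  cosα=-0.2588 sinα=0.9659 | (1,2) | tMaxX 0.9659 tMaxY 0.3831 | tΔX 3.8637 tΔY 1.0353
    t=0.3831 [y] (1,3)
    t=0.9659 [x] (0,3) — stop
  → r_3 = 0.9659
beam 4: φ=270°, α=195°
  cosα=-0.9659 sinα=-0.2588 | (1,2) | tMaxX 0.2588 tMaxY 2.4341 | tΔX 1.0353 tΔY 3.8637
    t=0.2588 [x] (0,2) — stop
  → r_4 = 0.2588

ranges = [1.6875, 1.8117, 0.9659, 0.2588]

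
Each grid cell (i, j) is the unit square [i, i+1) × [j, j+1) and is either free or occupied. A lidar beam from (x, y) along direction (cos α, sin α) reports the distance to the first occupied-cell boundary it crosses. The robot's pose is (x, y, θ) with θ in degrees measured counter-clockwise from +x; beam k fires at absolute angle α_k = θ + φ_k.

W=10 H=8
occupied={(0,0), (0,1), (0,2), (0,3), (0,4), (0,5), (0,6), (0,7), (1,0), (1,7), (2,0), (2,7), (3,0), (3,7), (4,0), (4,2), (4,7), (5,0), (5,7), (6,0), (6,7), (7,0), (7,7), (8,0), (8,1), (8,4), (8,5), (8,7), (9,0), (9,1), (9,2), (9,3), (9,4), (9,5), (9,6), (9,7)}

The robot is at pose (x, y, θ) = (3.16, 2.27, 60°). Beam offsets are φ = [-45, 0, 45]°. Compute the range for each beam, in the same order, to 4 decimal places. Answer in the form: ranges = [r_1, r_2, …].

ranges = [0.8696, 5.4617, 4.8969]

beam 1: φ=-45°, α=15°
  direction (0.9659, 0.2588); cell (3,2); t to first gridline: x 0.8696, y 2.8205 (then +1.0353 / +3.8637)
    (4,2) via x @ 0.8696  # hit
  → r_1 = 0.8696
beam 2: φ=0°, α=60°
  direction (0.5000, 0.8660); cell (3,2); t to first gridline: x 1.6800, y 0.8429 (then +2.0000 / +1.1547)
    (3,3) via y @ 0.8429
    (4,3) via x @ 1.6800
    (4,4) via y @ 1.9976
    (4,5) via y @ 3.1523
    (5,5) via x @ 3.6800
    (5,6) via y @ 4.3070
    (5,7) via y @ 5.4617  # hit
  → r_2 = 5.4617
beam 3: φ=45°, α=105°
  direction (-0.2588, 0.9659); cell (3,2); t to first gridline: x 0.6182, y 0.7558 (then +3.8637 / +1.0353)
    (2,2) via x @ 0.6182
    (2,3) via y @ 0.7558
    (2,4) via y @ 1.7910
    (2,5) via y @ 2.8263
    (2,6) via y @ 3.8616
    (1,6) via x @ 4.4819
    (1,7) via y @ 4.8969  # hit
  → r_3 = 4.8969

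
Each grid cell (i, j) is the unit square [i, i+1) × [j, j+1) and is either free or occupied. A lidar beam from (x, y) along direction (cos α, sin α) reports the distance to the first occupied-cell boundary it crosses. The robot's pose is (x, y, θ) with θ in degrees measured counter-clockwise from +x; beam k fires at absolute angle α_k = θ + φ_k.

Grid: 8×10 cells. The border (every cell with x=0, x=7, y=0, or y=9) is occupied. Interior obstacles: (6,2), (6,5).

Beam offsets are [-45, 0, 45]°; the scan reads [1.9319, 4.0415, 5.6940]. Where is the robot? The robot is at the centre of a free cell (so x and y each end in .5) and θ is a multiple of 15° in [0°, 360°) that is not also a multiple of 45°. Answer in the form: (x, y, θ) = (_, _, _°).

(x, y, θ) = (1.5, 4.5, 300°)

The pose lattice has 46·16 = 736 candidates. Test each by forward raycasting.
  (1.5, 1.5, 120°): beam 1 = 7.7646 ≠ 1.9319 ✗
  (4.5, 2.5, 210°): beam 1 = 3.6235 ≠ 1.9319 ✗
  (5.5, 1.5, 120°): beam 1 = 3.6235 ≠ 1.9319 ✗
  (3.5, 4.5, 285°): beam 1 = 4.0415 ≠ 1.9319 ✗
  (6.5, 4.5, 105°): beam 1 = 0.5774 ≠ 1.9319 ✗
  …
  (1.5, 4.5, 300°): r_1=1.9319, r_2=4.0415, r_3=5.6940 — all match ✓
Unique over the lattice → pose = (1.5, 4.5, 300°).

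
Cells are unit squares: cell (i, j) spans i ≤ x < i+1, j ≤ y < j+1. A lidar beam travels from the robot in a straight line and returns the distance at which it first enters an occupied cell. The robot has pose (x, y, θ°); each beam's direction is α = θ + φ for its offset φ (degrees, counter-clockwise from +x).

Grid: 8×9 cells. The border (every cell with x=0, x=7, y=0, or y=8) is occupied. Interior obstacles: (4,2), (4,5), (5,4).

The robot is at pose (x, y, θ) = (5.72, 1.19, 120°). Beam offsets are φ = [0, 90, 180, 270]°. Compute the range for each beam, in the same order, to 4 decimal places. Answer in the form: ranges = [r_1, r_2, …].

ranges = [1.4400, 0.3800, 0.2194, 1.4780]

beam 1: φ=0°, α=120°
  cosα=-0.5000 sinα=0.8660 | (5,1) | tMaxX 1.4400 tMaxY 0.9353 | tΔX 2.0000 tΔY 1.1547
    t=0.9353 [y] (5,2)
    t=1.4400 [x] (4,2) — stop
  → r_1 = 1.4400
beam 2: φ=90°, α=210°
  cosα=-0.8660 sinα=-0.5000 | (5,1) | tMaxX 0.8314 tMaxY 0.3800 | tΔX 1.1547 tΔY 2.0000
    t=0.3800 [y] (5,0) — stop
  → r_2 = 0.3800
beam 3: φ=180°, α=300°
  cosα=0.5000 sinα=-0.8660 | (5,1) | tMaxX 0.5600 tMaxY 0.2194 | tΔX 2.0000 tΔY 1.1547
    t=0.2194 [y] (5,0) — stop
  → r_3 = 0.2194
beam 4: φ=270°, α=30°
  cosα=0.8660 sinα=0.5000 | (5,1) | tMaxX 0.3233 tMaxY 1.6200 | tΔX 1.1547 tΔY 2.0000
    t=0.3233 [x] (6,1)
    t=1.4780 [x] (7,1) — stop
  → r_4 = 1.4780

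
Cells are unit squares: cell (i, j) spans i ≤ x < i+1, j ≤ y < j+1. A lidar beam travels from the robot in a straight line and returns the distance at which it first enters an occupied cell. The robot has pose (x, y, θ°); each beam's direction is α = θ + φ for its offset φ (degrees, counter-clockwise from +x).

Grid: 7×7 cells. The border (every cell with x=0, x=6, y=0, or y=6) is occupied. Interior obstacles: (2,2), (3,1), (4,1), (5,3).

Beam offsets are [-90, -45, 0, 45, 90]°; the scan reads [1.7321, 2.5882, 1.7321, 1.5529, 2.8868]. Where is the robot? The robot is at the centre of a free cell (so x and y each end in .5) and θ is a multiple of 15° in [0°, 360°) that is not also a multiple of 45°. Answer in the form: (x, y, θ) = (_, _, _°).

(x, y, θ) = (3.5, 4.5, 60°)

Enumerate (i+0.5, j+0.5, θ) over the 21 free cells and 16 admissible headings. For each, cast all 5 beams and compare to the given ranges.
  (1.5, 2.5, 165°): beam 1 = 3.6235 ≠ 1.7321 ✗
  (1.5, 1.5, 345°): beam 1 = 0.5176 ≠ 1.7321 ✗
  (1.5, 5.5, 75°): beam 1 = 4.6587 ≠ 1.7321 ✗
  …
  (3.5, 4.5, 60°): r_1=1.7321, r_2=2.5882, r_3=1.7321, r_4=1.5529, r_5=2.8868 — all match ✓
No second candidate reproduces the full scan.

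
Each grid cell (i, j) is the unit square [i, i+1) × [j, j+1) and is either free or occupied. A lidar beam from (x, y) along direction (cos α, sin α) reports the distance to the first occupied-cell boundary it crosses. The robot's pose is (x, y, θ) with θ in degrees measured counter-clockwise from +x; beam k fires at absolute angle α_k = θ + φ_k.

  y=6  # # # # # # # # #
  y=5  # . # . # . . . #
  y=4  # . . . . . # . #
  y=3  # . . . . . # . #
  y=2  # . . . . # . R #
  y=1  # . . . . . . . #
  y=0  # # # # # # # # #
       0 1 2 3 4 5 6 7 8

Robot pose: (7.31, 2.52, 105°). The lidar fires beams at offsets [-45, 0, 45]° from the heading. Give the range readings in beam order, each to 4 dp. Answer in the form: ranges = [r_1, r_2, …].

beam 1: φ=-45°, α=60°
  dir = (cos 60°, sin 60°) = (0.5000, 0.8660); from cell (7,2)
  next x-line at t=1.3800, next y-line at t=0.5543; Δt_x=2.0000, Δt_y=1.1547
    y: enter (7,3) at t=0.5543
    x: enter (8,3) at t=1.3800 ← occupied
  → r_1 = 1.3800
beam 2: φ=0°, α=105°
  dir = (cos 105°, sin 105°) = (-0.2588, 0.9659); from cell (7,2)
  next x-line at t=1.1977, next y-line at t=0.4969; Δt_x=3.8637, Δt_y=1.0353
    y: enter (7,3) at t=0.4969
    x: enter (6,3) at t=1.1977 ← occupied
  → r_2 = 1.1977
beam 3: φ=45°, α=150°
  dir = (cos 150°, sin 150°) = (-0.8660, 0.5000); from cell (7,2)
  next x-line at t=0.3580, next y-line at t=0.9600; Δt_x=1.1547, Δt_y=2.0000
    x: enter (6,2) at t=0.3580
    y: enter (6,3) at t=0.9600 ← occupied
  → r_3 = 0.9600

ranges = [1.3800, 1.1977, 0.9600]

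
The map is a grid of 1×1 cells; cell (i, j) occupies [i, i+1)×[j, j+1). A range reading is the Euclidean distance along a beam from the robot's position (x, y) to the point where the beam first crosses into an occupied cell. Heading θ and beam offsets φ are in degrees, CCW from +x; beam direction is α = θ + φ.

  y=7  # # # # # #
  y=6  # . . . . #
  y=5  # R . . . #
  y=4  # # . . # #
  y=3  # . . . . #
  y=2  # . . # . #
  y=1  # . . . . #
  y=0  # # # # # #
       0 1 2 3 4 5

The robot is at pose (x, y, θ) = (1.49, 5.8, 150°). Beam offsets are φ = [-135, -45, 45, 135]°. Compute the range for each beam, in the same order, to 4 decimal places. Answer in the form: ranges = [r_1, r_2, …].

ranges = [3.6338, 1.2423, 0.5073, 0.8282]

beam 1: φ=-135°, α=15°
  dir = (cos 15°, sin 15°) = (0.9659, 0.2588); from cell (1,5)
  next x-line at t=0.5280, next y-line at t=0.7727; Δt_x=1.0353, Δt_y=3.8637
    x: enter (2,5) at t=0.5280
    y: enter (2,6) at t=0.7727
    x: enter (3,6) at t=1.5633
    x: enter (4,6) at t=2.5985
    x: enter (5,6) at t=3.6338 ← occupied
  → r_1 = 3.6338
beam 2: φ=-45°, α=105°
  dir = (cos 105°, sin 105°) = (-0.2588, 0.9659); from cell (1,5)
  next x-line at t=1.8932, next y-line at t=0.2071; Δt_x=3.8637, Δt_y=1.0353
    y: enter (1,6) at t=0.2071
    y: enter (1,7) at t=1.2423 ← occupied
  → r_2 = 1.2423
beam 3: φ=45°, α=195°
  dir = (cos 195°, sin 195°) = (-0.9659, -0.2588); from cell (1,5)
  next x-line at t=0.5073, next y-line at t=3.0910; Δt_x=1.0353, Δt_y=3.8637
    x: enter (0,5) at t=0.5073 ← occupied
  → r_3 = 0.5073
beam 4: φ=135°, α=285°
  dir = (cos 285°, sin 285°) = (0.2588, -0.9659); from cell (1,5)
  next x-line at t=1.9705, next y-line at t=0.8282; Δt_x=3.8637, Δt_y=1.0353
    y: enter (1,4) at t=0.8282 ← occupied
  → r_4 = 0.8282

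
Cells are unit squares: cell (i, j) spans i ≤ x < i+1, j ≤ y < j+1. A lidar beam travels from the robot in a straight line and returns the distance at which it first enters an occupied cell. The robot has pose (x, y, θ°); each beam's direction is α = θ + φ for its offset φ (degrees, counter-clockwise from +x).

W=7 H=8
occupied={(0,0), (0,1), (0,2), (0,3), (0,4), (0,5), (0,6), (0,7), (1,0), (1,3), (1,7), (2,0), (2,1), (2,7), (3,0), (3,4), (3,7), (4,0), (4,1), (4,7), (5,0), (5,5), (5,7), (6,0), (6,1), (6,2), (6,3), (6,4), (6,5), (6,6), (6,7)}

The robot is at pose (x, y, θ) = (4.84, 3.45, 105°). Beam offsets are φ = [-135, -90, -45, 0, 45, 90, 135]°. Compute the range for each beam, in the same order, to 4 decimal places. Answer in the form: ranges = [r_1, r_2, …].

beam 1: φ=-135°, α=330°
  cosα=0.8660 sinα=-0.5000 | (4,3) | tMaxX 0.1848 tMaxY 0.9000 | tΔX 1.1547 tΔY 2.0000
    t=0.1848 [x] (5,3)
    t=0.9000 [y] (5,2)
    t=1.3395 [x] (6,2) — stop
  → r_1 = 1.3395
beam 2: φ=-90°, α=15°
  cosα=0.9659 sinα=0.2588 | (4,3) | tMaxX 0.1656 tMaxY 2.1250 | tΔX 1.0353 tΔY 3.8637
    t=0.1656 [x] (5,3)
    t=1.2009 [x] (6,3) — stop
  → r_2 = 1.2009
beam 3: φ=-45°, α=60°
  cosα=0.5000 sinα=0.8660 | (4,3) | tMaxX 0.3200 tMaxY 0.6351 | tΔX 2.0000 tΔY 1.1547
    t=0.3200 [x] (5,3)
    t=0.6351 [y] (5,4)
    t=1.7898 [y] (5,5) — stop
  → r_3 = 1.7898
beam 4: φ=0°, α=105°
  cosα=-0.2588 sinα=0.9659 | (4,3) | tMaxX 3.2455 tMaxY 0.5694 | tΔX 3.8637 tΔY 1.0353
    t=0.5694 [y] (4,4)
    t=1.6047 [y] (4,5)
    t=2.6400 [y] (4,6)
    t=3.2455 [x] (3,6)
    t=3.6752 [y] (3,7) — stop
  → r_4 = 3.6752
beam 5: φ=45°, α=150°
  cosα=-0.8660 sinα=0.5000 | (4,3) | tMaxX 0.9699 tMaxY 1.1000 | tΔX 1.1547 tΔY 2.0000
    t=0.9699 [x] (3,3)
    t=1.1000 [y] (3,4) — stop
  → r_5 = 1.1000
beam 6: φ=90°, α=195°
  cosα=-0.9659 sinα=-0.2588 | (4,3) | tMaxX 0.8696 tMaxY 1.7387 | tΔX 1.0353 tΔY 3.8637
    t=0.8696 [x] (3,3)
    t=1.7387 [y] (3,2)
    t=1.9049 [x] (2,2)
    t=2.9402 [x] (1,2)
    t=3.9755 [x] (0,2) — stop
  → r_6 = 3.9755
beam 7: φ=135°, α=240°
  cosα=-0.5000 sinα=-0.8660 | (4,3) | tMaxX 1.6800 tMaxY 0.5196 | tΔX 2.0000 tΔY 1.1547
    t=0.5196 [y] (4,2)
    t=1.6743 [y] (4,1) — stop
  → r_7 = 1.6743

ranges = [1.3395, 1.2009, 1.7898, 3.6752, 1.1000, 3.9755, 1.6743]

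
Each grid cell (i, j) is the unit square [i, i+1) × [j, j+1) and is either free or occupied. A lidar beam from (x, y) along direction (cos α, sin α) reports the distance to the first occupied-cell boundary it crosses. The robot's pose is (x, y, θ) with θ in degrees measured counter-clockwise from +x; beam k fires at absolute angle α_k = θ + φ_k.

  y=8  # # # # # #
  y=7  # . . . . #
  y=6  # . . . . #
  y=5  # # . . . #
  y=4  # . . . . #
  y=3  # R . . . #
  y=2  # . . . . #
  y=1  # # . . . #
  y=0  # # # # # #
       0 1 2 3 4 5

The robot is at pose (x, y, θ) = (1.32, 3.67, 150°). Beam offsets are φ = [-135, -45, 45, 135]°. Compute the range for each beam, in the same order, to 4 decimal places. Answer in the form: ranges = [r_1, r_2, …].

ranges = [3.8098, 1.2364, 0.3313, 1.7289]

beam 1: φ=-135°, α=15°
  cosα=0.9659 sinα=0.2588 | (1,3) | tMaxX 0.7040 tMaxY 1.2750 | tΔX 1.0353 tΔY 3.8637
    t=0.7040 [x] (2,3)
    t=1.2750 [y] (2,4)
    t=1.7393 [x] (3,4)
    t=2.7745 [x] (4,4)
    t=3.8098 [x] (5,4) — stop
  → r_1 = 3.8098
beam 2: φ=-45°, α=105°
  cosα=-0.2588 sinα=0.9659 | (1,3) | tMaxX 1.2364 tMaxY 0.3416 | tΔX 3.8637 tΔY 1.0353
    t=0.3416 [y] (1,4)
    t=1.2364 [x] (0,4) — stop
  → r_2 = 1.2364
beam 3: φ=45°, α=195°
  cosα=-0.9659 sinα=-0.2588 | (1,3) | tMaxX 0.3313 tMaxY 2.5887 | tΔX 1.0353 tΔY 3.8637
    t=0.3313 [x] (0,3) — stop
  → r_3 = 0.3313
beam 4: φ=135°, α=285°
  cosα=0.2588 sinα=-0.9659 | (1,3) | tMaxX 2.6273 tMaxY 0.6936 | tΔX 3.8637 tΔY 1.0353
    t=0.6936 [y] (1,2)
    t=1.7289 [y] (1,1) — stop
  → r_4 = 1.7289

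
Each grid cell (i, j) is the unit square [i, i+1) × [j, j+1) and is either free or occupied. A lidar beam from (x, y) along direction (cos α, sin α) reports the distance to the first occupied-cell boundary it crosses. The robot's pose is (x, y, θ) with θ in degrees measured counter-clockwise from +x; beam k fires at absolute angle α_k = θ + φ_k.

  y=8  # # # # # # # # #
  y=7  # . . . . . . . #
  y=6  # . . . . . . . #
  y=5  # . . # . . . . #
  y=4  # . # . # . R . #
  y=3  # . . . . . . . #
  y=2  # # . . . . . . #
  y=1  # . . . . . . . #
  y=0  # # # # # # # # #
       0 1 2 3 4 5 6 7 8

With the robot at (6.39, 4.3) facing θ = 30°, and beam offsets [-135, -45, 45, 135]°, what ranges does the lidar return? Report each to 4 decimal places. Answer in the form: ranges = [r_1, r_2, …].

beam 1: φ=-135°, α=255°
  d=(-0.2588,-0.9659)  start (6,4)  tX=1.5068 tY=0.3106  stride 1/|dx|=3.8637 1/|dy|=1.0353
    cross y-line → (6,3), t=0.3106
    cross y-line → (6,2), t=1.3459
    cross x-line → (5,2), t=1.5068
    cross y-line → (5,1), t=2.3811
    cross y-line → (5,0), t=3.4164 (wall)
  → r_1 = 3.4164
beam 2: φ=-45°, α=345°
  d=(0.9659,-0.2588)  start (6,4)  tX=0.6315 tY=1.1591  stride 1/|dx|=1.0353 1/|dy|=3.8637
    cross x-line → (7,4), t=0.6315
    cross y-line → (7,3), t=1.1591
    cross x-line → (8,3), t=1.6668 (wall)
  → r_2 = 1.6668
beam 3: φ=45°, α=75°
  d=(0.2588,0.9659)  start (6,4)  tX=2.3569 tY=0.7247  stride 1/|dx|=3.8637 1/|dy|=1.0353
    cross y-line → (6,5), t=0.7247
    cross y-line → (6,6), t=1.7600
    cross x-line → (7,6), t=2.3569
    cross y-line → (7,7), t=2.7952
    cross y-line → (7,8), t=3.8305 (wall)
  → r_3 = 3.8305
beam 4: φ=135°, α=165°
  d=(-0.9659,0.2588)  start (6,4)  tX=0.4038 tY=2.7046  stride 1/|dx|=1.0353 1/|dy|=3.8637
    cross x-line → (5,4), t=0.4038
    cross x-line → (4,4), t=1.4390 (wall)
  → r_4 = 1.4390

ranges = [3.4164, 1.6668, 3.8305, 1.4390]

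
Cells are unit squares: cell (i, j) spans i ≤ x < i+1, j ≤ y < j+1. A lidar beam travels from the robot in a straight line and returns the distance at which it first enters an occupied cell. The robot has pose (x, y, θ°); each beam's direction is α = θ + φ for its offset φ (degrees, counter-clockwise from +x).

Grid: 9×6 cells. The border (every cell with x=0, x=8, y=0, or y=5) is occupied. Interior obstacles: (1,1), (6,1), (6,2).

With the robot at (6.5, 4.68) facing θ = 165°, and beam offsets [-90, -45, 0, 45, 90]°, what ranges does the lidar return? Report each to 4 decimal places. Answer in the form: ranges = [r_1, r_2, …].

beam 1: φ=-90°, α=75°
  direction (0.2588, 0.9659); cell (6,4); t to first gridline: x 1.9319, y 0.3313 (then +3.8637 / +1.0353)
    (6,5) via y @ 0.3313  # hit
  → r_1 = 0.3313
beam 2: φ=-45°, α=120°
  direction (-0.5000, 0.8660); cell (6,4); t to first gridline: x 1.0000, y 0.3695 (then +2.0000 / +1.1547)
    (6,5) via y @ 0.3695  # hit
  → r_2 = 0.3695
beam 3: φ=0°, α=165°
  direction (-0.9659, 0.2588); cell (6,4); t to first gridline: x 0.5176, y 1.2364 (then +1.0353 / +3.8637)
    (5,4) via x @ 0.5176
    (5,5) via y @ 1.2364  # hit
  → r_3 = 1.2364
beam 4: φ=45°, α=210°
  direction (-0.8660, -0.5000); cell (6,4); t to first gridline: x 0.5774, y 1.3600 (then +1.1547 / +2.0000)
    (5,4) via x @ 0.5774
    (5,3) via y @ 1.3600
    (4,3) via x @ 1.7321
    (3,3) via x @ 2.8868
    (3,2) via y @ 3.3600
    (2,2) via x @ 4.0415
    (1,2) via x @ 5.1962
    (1,1) via y @ 5.3600  # hit
  → r_4 = 5.3600
beam 5: φ=90°, α=255°
  direction (-0.2588, -0.9659); cell (6,4); t to first gridline: x 1.9319, y 0.7040 (then +3.8637 / +1.0353)
    (6,3) via y @ 0.7040
    (6,2) via y @ 1.7393  # hit
  → r_5 = 1.7393

ranges = [0.3313, 0.3695, 1.2364, 5.3600, 1.7393]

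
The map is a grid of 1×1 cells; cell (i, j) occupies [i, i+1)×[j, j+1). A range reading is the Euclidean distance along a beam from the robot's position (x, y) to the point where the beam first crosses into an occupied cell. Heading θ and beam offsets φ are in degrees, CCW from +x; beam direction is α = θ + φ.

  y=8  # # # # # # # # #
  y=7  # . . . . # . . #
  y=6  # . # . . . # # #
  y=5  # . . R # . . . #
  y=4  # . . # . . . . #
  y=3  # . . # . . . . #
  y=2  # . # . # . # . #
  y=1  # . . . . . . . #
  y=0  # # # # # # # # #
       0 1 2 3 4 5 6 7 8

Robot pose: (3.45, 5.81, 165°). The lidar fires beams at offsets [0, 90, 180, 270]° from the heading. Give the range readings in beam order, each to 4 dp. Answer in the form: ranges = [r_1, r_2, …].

ranges = [0.7341, 0.8386, 0.5694, 2.2673]

beam 1: φ=0°, α=165°
  cosα=-0.9659 sinα=0.2588 | (3,5) | tMaxX 0.4659 tMaxY 0.7341 | tΔX 1.0353 tΔY 3.8637
    t=0.4659 [x] (2,5)
    t=0.7341 [y] (2,6) — stop
  → r_1 = 0.7341
beam 2: φ=90°, α=255°
  cosα=-0.2588 sinα=-0.9659 | (3,5) | tMaxX 1.7387 tMaxY 0.8386 | tΔX 3.8637 tΔY 1.0353
    t=0.8386 [y] (3,4) — stop
  → r_2 = 0.8386
beam 3: φ=180°, α=345°
  cosα=0.9659 sinα=-0.2588 | (3,5) | tMaxX 0.5694 tMaxY 3.1296 | tΔX 1.0353 tΔY 3.8637
    t=0.5694 [x] (4,5) — stop
  → r_3 = 0.5694
beam 4: φ=270°, α=75°
  cosα=0.2588 sinα=0.9659 | (3,5) | tMaxX 2.1250 tMaxY 0.1967 | tΔX 3.8637 tΔY 1.0353
    t=0.1967 [y] (3,6)
    t=1.2320 [y] (3,7)
    t=2.1250 [x] (4,7)
    t=2.2673 [y] (4,8) — stop
  → r_4 = 2.2673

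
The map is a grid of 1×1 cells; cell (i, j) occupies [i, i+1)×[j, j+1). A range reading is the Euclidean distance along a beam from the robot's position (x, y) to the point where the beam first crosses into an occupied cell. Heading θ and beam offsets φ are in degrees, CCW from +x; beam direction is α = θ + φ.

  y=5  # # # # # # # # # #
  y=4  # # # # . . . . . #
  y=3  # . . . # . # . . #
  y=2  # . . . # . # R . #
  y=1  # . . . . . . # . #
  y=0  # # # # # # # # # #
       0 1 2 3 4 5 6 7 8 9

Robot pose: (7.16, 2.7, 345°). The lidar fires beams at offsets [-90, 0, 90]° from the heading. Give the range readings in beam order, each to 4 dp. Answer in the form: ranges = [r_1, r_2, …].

beam 1: φ=-90°, α=255°
  dir = (cos 255°, sin 255°) = (-0.2588, -0.9659); from cell (7,2)
  next x-line at t=0.6182, next y-line at t=0.7247; Δt_x=3.8637, Δt_y=1.0353
    x: enter (6,2) at t=0.6182 ← occupied
  → r_1 = 0.6182
beam 2: φ=0°, α=345°
  dir = (cos 345°, sin 345°) = (0.9659, -0.2588); from cell (7,2)
  next x-line at t=0.8696, next y-line at t=2.7046; Δt_x=1.0353, Δt_y=3.8637
    x: enter (8,2) at t=0.8696
    x: enter (9,2) at t=1.9049 ← occupied
  → r_2 = 1.9049
beam 3: φ=90°, α=75°
  dir = (cos 75°, sin 75°) = (0.2588, 0.9659); from cell (7,2)
  next x-line at t=3.2455, next y-line at t=0.3106; Δt_x=3.8637, Δt_y=1.0353
    y: enter (7,3) at t=0.3106
    y: enter (7,4) at t=1.3459
    y: enter (7,5) at t=2.3811 ← occupied
  → r_3 = 2.3811

ranges = [0.6182, 1.9049, 2.3811]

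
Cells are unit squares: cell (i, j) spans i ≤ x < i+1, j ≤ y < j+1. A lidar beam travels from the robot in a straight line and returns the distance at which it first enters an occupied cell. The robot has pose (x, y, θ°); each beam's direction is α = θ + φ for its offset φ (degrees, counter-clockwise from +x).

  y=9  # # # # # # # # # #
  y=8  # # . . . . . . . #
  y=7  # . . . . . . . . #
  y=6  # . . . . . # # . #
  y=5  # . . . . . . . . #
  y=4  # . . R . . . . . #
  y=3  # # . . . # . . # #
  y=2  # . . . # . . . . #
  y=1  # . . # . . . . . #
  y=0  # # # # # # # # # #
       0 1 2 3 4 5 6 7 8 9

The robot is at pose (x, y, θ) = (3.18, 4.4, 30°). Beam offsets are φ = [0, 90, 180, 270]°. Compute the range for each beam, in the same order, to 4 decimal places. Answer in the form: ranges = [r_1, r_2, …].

ranges = [3.2563, 4.1569, 1.3625, 1.6400]

beam 1: φ=0°, α=30°
  direction (0.8660, 0.5000); cell (3,4); t to first gridline: x 0.9469, y 1.2000 (then +1.1547 / +2.0000)
    (4,4) via x @ 0.9469
    (4,5) via y @ 1.2000
    (5,5) via x @ 2.1016
    (5,6) via y @ 3.2000
    (6,6) via x @ 3.2563  # hit
  → r_1 = 3.2563
beam 2: φ=90°, α=120°
  direction (-0.5000, 0.8660); cell (3,4); t to first gridline: x 0.3600, y 0.6928 (then +2.0000 / +1.1547)
    (2,4) via x @ 0.3600
    (2,5) via y @ 0.6928
    (2,6) via y @ 1.8475
    (1,6) via x @ 2.3600
    (1,7) via y @ 3.0022
    (1,8) via y @ 4.1569  # hit
  → r_2 = 4.1569
beam 3: φ=180°, α=210°
  direction (-0.8660, -0.5000); cell (3,4); t to first gridline: x 0.2078, y 0.8000 (then +1.1547 / +2.0000)
    (2,4) via x @ 0.2078
    (2,3) via y @ 0.8000
    (1,3) via x @ 1.3625  # hit
  → r_3 = 1.3625
beam 4: φ=270°, α=300°
  direction (0.5000, -0.8660); cell (3,4); t to first gridline: x 1.6400, y 0.4619 (then +2.0000 / +1.1547)
    (3,3) via y @ 0.4619
    (3,2) via y @ 1.6166
    (4,2) via x @ 1.6400  # hit
  → r_4 = 1.6400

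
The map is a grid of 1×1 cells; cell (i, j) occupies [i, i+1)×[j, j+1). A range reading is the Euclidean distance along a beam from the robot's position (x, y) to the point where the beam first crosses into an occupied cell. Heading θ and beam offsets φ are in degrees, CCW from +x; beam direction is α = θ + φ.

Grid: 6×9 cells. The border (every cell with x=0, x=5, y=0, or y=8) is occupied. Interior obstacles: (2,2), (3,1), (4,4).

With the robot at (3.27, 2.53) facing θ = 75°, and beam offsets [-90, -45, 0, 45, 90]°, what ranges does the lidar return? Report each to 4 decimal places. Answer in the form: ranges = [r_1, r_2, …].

beam 1: φ=-90°, α=345°
  direction (0.9659, -0.2588); cell (3,2); t to first gridline: x 0.7558, y 2.0478 (then +1.0353 / +3.8637)
    (4,2) via x @ 0.7558
    (5,2) via x @ 1.7910  # hit
  → r_1 = 1.7910
beam 2: φ=-45°, α=30°
  direction (0.8660, 0.5000); cell (3,2); t to first gridline: x 0.8429, y 0.9400 (then +1.1547 / +2.0000)
    (4,2) via x @ 0.8429
    (4,3) via y @ 0.9400
    (5,3) via x @ 1.9976  # hit
  → r_2 = 1.9976
beam 3: φ=0°, α=75°
  direction (0.2588, 0.9659); cell (3,2); t to first gridline: x 2.8205, y 0.4866 (then +3.8637 / +1.0353)
    (3,3) via y @ 0.4866
    (3,4) via y @ 1.5219
    (3,5) via y @ 2.5571
    (4,5) via x @ 2.8205
    (4,6) via y @ 3.5924
    (4,7) via y @ 4.6277
    (4,8) via y @ 5.6630  # hit
  → r_3 = 5.6630
beam 4: φ=45°, α=120°
  direction (-0.5000, 0.8660); cell (3,2); t to first gridline: x 0.5400, y 0.5427 (then +2.0000 / +1.1547)
    (2,2) via x @ 0.5400  # hit
  → r_4 = 0.5400
beam 5: φ=90°, α=165°
  direction (-0.9659, 0.2588); cell (3,2); t to first gridline: x 0.2795, y 1.8159 (then +1.0353 / +3.8637)
    (2,2) via x @ 0.2795  # hit
  → r_5 = 0.2795

ranges = [1.7910, 1.9976, 5.6630, 0.5400, 0.2795]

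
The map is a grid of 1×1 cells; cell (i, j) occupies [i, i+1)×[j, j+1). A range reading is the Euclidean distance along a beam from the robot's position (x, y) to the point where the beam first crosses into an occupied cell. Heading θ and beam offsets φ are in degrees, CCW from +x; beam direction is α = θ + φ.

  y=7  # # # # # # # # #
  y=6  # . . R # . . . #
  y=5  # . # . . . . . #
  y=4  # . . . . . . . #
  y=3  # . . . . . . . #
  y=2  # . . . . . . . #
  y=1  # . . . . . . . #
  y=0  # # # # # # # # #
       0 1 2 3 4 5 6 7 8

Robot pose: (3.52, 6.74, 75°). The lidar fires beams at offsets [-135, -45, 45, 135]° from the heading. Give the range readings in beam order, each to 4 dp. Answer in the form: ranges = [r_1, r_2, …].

ranges = [6.6280, 0.5200, 0.3002, 1.4800]

beam 1: φ=-135°, α=300°
  cosα=0.5000 sinα=-0.8660 | (3,6) | tMaxX 0.9600 tMaxY 0.8545 | tΔX 2.0000 tΔY 1.1547
    t=0.8545 [y] (3,5)
    t=0.9600 [x] (4,5)
    t=2.0092 [y] (4,4)
    t=2.9600 [x] (5,4)
    t=3.1639 [y] (5,3)
    t=4.3186 [y] (5,2)
    t=4.9600 [x] (6,2)
    t=5.4733 [y] (6,1)
    t=6.6280 [y] (6,0) — stop
  → r_1 = 6.6280
beam 2: φ=-45°, α=30°
  cosα=0.8660 sinα=0.5000 | (3,6) | tMaxX 0.5543 tMaxY 0.5200 | tΔX 1.1547 tΔY 2.0000
    t=0.5200 [y] (3,7) — stop
  → r_2 = 0.5200
beam 3: φ=45°, α=120°
  cosα=-0.5000 sinα=0.8660 | (3,6) | tMaxX 1.0400 tMaxY 0.3002 | tΔX 2.0000 tΔY 1.1547
    t=0.3002 [y] (3,7) — stop
  → r_3 = 0.3002
beam 4: φ=135°, α=210°
  cosα=-0.8660 sinα=-0.5000 | (3,6) | tMaxX 0.6004 tMaxY 1.4800 | tΔX 1.1547 tΔY 2.0000
    t=0.6004 [x] (2,6)
    t=1.4800 [y] (2,5) — stop
  → r_4 = 1.4800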